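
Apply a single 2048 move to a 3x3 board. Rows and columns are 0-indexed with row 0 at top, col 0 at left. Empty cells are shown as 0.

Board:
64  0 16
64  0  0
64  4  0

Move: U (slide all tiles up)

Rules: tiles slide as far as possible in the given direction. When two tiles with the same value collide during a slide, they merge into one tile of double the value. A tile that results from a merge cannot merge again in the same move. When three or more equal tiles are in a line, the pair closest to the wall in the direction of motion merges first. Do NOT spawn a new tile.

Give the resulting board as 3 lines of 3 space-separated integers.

Slide up:
col 0: [64, 64, 64] -> [128, 64, 0]
col 1: [0, 0, 4] -> [4, 0, 0]
col 2: [16, 0, 0] -> [16, 0, 0]

Answer: 128   4  16
 64   0   0
  0   0   0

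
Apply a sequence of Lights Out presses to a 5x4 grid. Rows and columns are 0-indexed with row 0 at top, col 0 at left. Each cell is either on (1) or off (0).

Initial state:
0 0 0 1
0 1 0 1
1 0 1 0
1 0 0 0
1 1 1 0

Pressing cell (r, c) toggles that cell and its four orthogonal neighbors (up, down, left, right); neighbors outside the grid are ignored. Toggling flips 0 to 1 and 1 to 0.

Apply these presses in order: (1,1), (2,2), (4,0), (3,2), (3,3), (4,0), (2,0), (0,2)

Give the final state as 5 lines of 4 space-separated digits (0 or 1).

Answer: 0 0 1 0
0 0 1 1
0 1 1 0
0 1 1 0
1 1 0 1

Derivation:
After press 1 at (1,1):
0 1 0 1
1 0 1 1
1 1 1 0
1 0 0 0
1 1 1 0

After press 2 at (2,2):
0 1 0 1
1 0 0 1
1 0 0 1
1 0 1 0
1 1 1 0

After press 3 at (4,0):
0 1 0 1
1 0 0 1
1 0 0 1
0 0 1 0
0 0 1 0

After press 4 at (3,2):
0 1 0 1
1 0 0 1
1 0 1 1
0 1 0 1
0 0 0 0

After press 5 at (3,3):
0 1 0 1
1 0 0 1
1 0 1 0
0 1 1 0
0 0 0 1

After press 6 at (4,0):
0 1 0 1
1 0 0 1
1 0 1 0
1 1 1 0
1 1 0 1

After press 7 at (2,0):
0 1 0 1
0 0 0 1
0 1 1 0
0 1 1 0
1 1 0 1

After press 8 at (0,2):
0 0 1 0
0 0 1 1
0 1 1 0
0 1 1 0
1 1 0 1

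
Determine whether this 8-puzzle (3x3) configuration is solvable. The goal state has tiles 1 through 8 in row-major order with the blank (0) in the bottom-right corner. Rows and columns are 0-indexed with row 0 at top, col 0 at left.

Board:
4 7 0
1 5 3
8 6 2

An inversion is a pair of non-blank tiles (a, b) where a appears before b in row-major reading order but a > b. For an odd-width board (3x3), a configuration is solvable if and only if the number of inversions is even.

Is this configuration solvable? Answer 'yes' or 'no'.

Answer: yes

Derivation:
Inversions (pairs i<j in row-major order where tile[i] > tile[j] > 0): 14
14 is even, so the puzzle is solvable.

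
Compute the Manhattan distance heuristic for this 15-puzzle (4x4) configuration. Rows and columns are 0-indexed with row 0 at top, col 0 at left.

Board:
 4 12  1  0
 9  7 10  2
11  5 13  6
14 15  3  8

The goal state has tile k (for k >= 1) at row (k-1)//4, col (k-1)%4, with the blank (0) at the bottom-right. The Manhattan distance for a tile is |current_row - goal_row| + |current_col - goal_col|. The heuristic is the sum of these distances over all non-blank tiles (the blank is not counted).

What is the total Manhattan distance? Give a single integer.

Tile 4: at (0,0), goal (0,3), distance |0-0|+|0-3| = 3
Tile 12: at (0,1), goal (2,3), distance |0-2|+|1-3| = 4
Tile 1: at (0,2), goal (0,0), distance |0-0|+|2-0| = 2
Tile 9: at (1,0), goal (2,0), distance |1-2|+|0-0| = 1
Tile 7: at (1,1), goal (1,2), distance |1-1|+|1-2| = 1
Tile 10: at (1,2), goal (2,1), distance |1-2|+|2-1| = 2
Tile 2: at (1,3), goal (0,1), distance |1-0|+|3-1| = 3
Tile 11: at (2,0), goal (2,2), distance |2-2|+|0-2| = 2
Tile 5: at (2,1), goal (1,0), distance |2-1|+|1-0| = 2
Tile 13: at (2,2), goal (3,0), distance |2-3|+|2-0| = 3
Tile 6: at (2,3), goal (1,1), distance |2-1|+|3-1| = 3
Tile 14: at (3,0), goal (3,1), distance |3-3|+|0-1| = 1
Tile 15: at (3,1), goal (3,2), distance |3-3|+|1-2| = 1
Tile 3: at (3,2), goal (0,2), distance |3-0|+|2-2| = 3
Tile 8: at (3,3), goal (1,3), distance |3-1|+|3-3| = 2
Sum: 3 + 4 + 2 + 1 + 1 + 2 + 3 + 2 + 2 + 3 + 3 + 1 + 1 + 3 + 2 = 33

Answer: 33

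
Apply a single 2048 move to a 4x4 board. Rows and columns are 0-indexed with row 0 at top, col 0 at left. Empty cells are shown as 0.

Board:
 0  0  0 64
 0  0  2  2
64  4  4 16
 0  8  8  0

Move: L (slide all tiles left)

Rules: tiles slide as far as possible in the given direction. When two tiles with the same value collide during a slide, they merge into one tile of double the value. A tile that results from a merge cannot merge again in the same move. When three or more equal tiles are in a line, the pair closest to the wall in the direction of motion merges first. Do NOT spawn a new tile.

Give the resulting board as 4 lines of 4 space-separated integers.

Slide left:
row 0: [0, 0, 0, 64] -> [64, 0, 0, 0]
row 1: [0, 0, 2, 2] -> [4, 0, 0, 0]
row 2: [64, 4, 4, 16] -> [64, 8, 16, 0]
row 3: [0, 8, 8, 0] -> [16, 0, 0, 0]

Answer: 64  0  0  0
 4  0  0  0
64  8 16  0
16  0  0  0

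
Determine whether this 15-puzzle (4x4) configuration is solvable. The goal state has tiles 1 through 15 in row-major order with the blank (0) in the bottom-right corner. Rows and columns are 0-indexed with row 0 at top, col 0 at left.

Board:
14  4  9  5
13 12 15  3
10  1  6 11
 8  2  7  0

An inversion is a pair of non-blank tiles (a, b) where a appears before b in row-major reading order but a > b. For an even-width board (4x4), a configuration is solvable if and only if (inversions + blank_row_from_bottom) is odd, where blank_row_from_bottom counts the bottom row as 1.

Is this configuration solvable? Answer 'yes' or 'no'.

Inversions: 64
Blank is in row 3 (0-indexed from top), which is row 1 counting from the bottom (bottom = 1).
64 + 1 = 65, which is odd, so the puzzle is solvable.

Answer: yes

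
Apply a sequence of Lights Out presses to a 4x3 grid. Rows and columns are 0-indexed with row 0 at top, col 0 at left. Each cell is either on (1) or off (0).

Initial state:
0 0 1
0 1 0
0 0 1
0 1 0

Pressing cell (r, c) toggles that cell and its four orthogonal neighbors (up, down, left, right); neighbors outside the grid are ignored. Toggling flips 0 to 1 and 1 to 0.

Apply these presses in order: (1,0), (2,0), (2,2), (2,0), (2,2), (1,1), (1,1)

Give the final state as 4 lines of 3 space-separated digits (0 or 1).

Answer: 1 0 1
1 0 0
1 0 1
0 1 0

Derivation:
After press 1 at (1,0):
1 0 1
1 0 0
1 0 1
0 1 0

After press 2 at (2,0):
1 0 1
0 0 0
0 1 1
1 1 0

After press 3 at (2,2):
1 0 1
0 0 1
0 0 0
1 1 1

After press 4 at (2,0):
1 0 1
1 0 1
1 1 0
0 1 1

After press 5 at (2,2):
1 0 1
1 0 0
1 0 1
0 1 0

After press 6 at (1,1):
1 1 1
0 1 1
1 1 1
0 1 0

After press 7 at (1,1):
1 0 1
1 0 0
1 0 1
0 1 0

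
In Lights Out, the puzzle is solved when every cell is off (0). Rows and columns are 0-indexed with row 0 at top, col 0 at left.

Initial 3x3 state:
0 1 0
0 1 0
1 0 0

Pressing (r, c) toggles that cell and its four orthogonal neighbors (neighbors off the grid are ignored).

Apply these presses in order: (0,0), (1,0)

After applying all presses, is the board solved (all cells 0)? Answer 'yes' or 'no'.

After press 1 at (0,0):
1 0 0
1 1 0
1 0 0

After press 2 at (1,0):
0 0 0
0 0 0
0 0 0

Lights still on: 0

Answer: yes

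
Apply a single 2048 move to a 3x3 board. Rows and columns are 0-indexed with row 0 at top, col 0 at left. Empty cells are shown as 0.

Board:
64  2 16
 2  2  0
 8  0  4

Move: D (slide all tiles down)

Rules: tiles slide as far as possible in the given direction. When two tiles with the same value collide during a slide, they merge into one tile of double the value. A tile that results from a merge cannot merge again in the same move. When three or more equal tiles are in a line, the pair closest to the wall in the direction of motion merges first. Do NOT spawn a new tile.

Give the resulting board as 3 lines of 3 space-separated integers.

Slide down:
col 0: [64, 2, 8] -> [64, 2, 8]
col 1: [2, 2, 0] -> [0, 0, 4]
col 2: [16, 0, 4] -> [0, 16, 4]

Answer: 64  0  0
 2  0 16
 8  4  4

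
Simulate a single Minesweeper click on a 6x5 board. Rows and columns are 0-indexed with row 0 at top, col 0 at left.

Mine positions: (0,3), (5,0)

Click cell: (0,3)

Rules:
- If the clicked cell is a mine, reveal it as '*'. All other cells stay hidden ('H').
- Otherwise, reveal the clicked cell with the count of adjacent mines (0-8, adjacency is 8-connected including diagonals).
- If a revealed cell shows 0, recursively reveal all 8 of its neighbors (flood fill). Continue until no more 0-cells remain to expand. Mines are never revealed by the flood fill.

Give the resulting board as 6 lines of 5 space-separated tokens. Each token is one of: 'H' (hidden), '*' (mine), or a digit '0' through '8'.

H H H * H
H H H H H
H H H H H
H H H H H
H H H H H
H H H H H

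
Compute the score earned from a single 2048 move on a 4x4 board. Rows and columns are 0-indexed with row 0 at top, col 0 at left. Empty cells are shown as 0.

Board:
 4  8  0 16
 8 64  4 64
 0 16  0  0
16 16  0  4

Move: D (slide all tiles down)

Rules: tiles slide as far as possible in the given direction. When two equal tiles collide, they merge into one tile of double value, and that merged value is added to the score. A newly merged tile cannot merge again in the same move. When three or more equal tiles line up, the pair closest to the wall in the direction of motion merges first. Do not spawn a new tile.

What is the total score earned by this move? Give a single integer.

Answer: 32

Derivation:
Slide down:
col 0: [4, 8, 0, 16] -> [0, 4, 8, 16]  score +0 (running 0)
col 1: [8, 64, 16, 16] -> [0, 8, 64, 32]  score +32 (running 32)
col 2: [0, 4, 0, 0] -> [0, 0, 0, 4]  score +0 (running 32)
col 3: [16, 64, 0, 4] -> [0, 16, 64, 4]  score +0 (running 32)
Board after move:
 0  0  0  0
 4  8  0 16
 8 64  0 64
16 32  4  4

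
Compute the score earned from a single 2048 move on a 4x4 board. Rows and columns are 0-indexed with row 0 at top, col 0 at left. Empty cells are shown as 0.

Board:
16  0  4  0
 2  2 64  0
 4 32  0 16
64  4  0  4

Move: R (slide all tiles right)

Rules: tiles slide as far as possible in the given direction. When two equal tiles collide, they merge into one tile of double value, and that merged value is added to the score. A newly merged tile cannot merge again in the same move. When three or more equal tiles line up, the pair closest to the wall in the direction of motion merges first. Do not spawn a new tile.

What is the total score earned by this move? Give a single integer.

Slide right:
row 0: [16, 0, 4, 0] -> [0, 0, 16, 4]  score +0 (running 0)
row 1: [2, 2, 64, 0] -> [0, 0, 4, 64]  score +4 (running 4)
row 2: [4, 32, 0, 16] -> [0, 4, 32, 16]  score +0 (running 4)
row 3: [64, 4, 0, 4] -> [0, 0, 64, 8]  score +8 (running 12)
Board after move:
 0  0 16  4
 0  0  4 64
 0  4 32 16
 0  0 64  8

Answer: 12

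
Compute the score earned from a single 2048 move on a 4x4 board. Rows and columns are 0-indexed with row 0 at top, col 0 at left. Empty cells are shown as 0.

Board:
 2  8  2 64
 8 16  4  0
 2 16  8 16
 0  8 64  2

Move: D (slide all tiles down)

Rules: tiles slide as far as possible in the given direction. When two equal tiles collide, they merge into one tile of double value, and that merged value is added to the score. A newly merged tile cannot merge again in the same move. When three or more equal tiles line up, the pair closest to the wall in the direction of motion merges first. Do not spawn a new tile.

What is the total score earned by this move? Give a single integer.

Answer: 32

Derivation:
Slide down:
col 0: [2, 8, 2, 0] -> [0, 2, 8, 2]  score +0 (running 0)
col 1: [8, 16, 16, 8] -> [0, 8, 32, 8]  score +32 (running 32)
col 2: [2, 4, 8, 64] -> [2, 4, 8, 64]  score +0 (running 32)
col 3: [64, 0, 16, 2] -> [0, 64, 16, 2]  score +0 (running 32)
Board after move:
 0  0  2  0
 2  8  4 64
 8 32  8 16
 2  8 64  2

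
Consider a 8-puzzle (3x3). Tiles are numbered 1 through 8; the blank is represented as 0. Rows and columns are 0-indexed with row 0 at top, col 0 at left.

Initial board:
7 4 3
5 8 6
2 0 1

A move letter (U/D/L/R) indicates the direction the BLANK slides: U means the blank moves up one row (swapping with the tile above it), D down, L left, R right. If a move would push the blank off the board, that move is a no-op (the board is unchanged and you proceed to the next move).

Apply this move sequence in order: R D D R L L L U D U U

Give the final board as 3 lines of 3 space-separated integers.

After move 1 (R):
7 4 3
5 8 6
2 1 0

After move 2 (D):
7 4 3
5 8 6
2 1 0

After move 3 (D):
7 4 3
5 8 6
2 1 0

After move 4 (R):
7 4 3
5 8 6
2 1 0

After move 5 (L):
7 4 3
5 8 6
2 0 1

After move 6 (L):
7 4 3
5 8 6
0 2 1

After move 7 (L):
7 4 3
5 8 6
0 2 1

After move 8 (U):
7 4 3
0 8 6
5 2 1

After move 9 (D):
7 4 3
5 8 6
0 2 1

After move 10 (U):
7 4 3
0 8 6
5 2 1

After move 11 (U):
0 4 3
7 8 6
5 2 1

Answer: 0 4 3
7 8 6
5 2 1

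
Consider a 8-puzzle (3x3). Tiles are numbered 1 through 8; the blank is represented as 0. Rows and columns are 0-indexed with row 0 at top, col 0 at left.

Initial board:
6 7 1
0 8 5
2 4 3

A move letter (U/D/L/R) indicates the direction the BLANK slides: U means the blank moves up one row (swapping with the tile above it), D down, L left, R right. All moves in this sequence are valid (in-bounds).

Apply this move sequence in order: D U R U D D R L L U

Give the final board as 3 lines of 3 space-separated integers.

After move 1 (D):
6 7 1
2 8 5
0 4 3

After move 2 (U):
6 7 1
0 8 5
2 4 3

After move 3 (R):
6 7 1
8 0 5
2 4 3

After move 4 (U):
6 0 1
8 7 5
2 4 3

After move 5 (D):
6 7 1
8 0 5
2 4 3

After move 6 (D):
6 7 1
8 4 5
2 0 3

After move 7 (R):
6 7 1
8 4 5
2 3 0

After move 8 (L):
6 7 1
8 4 5
2 0 3

After move 9 (L):
6 7 1
8 4 5
0 2 3

After move 10 (U):
6 7 1
0 4 5
8 2 3

Answer: 6 7 1
0 4 5
8 2 3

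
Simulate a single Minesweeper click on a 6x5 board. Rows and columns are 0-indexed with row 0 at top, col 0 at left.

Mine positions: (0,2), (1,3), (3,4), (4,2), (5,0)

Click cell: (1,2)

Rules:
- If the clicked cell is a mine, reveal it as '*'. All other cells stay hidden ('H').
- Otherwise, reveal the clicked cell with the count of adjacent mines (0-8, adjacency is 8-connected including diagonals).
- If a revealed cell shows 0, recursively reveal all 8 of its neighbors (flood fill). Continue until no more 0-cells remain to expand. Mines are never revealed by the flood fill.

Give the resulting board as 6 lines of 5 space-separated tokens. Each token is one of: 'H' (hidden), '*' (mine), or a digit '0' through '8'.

H H H H H
H H 2 H H
H H H H H
H H H H H
H H H H H
H H H H H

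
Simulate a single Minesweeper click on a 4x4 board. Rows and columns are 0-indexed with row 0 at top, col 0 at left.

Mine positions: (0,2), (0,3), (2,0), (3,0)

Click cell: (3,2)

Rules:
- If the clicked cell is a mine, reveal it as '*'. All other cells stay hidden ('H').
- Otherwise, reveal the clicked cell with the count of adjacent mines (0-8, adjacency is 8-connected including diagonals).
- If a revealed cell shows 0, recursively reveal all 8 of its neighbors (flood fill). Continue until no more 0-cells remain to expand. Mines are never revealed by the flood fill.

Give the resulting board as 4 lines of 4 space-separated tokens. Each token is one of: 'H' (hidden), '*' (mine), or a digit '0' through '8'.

H H H H
H 2 2 2
H 2 0 0
H 2 0 0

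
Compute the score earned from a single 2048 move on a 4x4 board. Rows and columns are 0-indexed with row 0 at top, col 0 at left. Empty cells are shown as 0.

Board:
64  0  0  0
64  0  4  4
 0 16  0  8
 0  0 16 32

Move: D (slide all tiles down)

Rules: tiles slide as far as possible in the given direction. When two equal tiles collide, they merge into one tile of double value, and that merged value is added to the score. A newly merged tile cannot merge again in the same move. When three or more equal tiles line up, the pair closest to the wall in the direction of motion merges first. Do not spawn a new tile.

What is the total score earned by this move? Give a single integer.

Slide down:
col 0: [64, 64, 0, 0] -> [0, 0, 0, 128]  score +128 (running 128)
col 1: [0, 0, 16, 0] -> [0, 0, 0, 16]  score +0 (running 128)
col 2: [0, 4, 0, 16] -> [0, 0, 4, 16]  score +0 (running 128)
col 3: [0, 4, 8, 32] -> [0, 4, 8, 32]  score +0 (running 128)
Board after move:
  0   0   0   0
  0   0   0   4
  0   0   4   8
128  16  16  32

Answer: 128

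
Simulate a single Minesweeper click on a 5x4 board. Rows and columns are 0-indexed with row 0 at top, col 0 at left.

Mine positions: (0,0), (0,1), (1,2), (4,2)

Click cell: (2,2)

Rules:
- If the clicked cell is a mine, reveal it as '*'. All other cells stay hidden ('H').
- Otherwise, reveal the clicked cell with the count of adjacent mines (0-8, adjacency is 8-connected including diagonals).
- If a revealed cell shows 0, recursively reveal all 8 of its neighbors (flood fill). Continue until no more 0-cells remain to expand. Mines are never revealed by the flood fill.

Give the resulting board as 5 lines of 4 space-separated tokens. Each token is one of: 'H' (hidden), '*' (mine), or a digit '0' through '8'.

H H H H
H H H H
H H 1 H
H H H H
H H H H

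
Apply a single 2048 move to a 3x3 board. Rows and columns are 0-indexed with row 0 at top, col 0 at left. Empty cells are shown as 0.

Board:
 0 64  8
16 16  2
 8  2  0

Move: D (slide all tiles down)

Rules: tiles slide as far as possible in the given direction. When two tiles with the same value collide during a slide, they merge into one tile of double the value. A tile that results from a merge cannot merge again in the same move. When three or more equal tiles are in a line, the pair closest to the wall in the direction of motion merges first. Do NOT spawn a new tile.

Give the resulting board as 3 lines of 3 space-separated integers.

Slide down:
col 0: [0, 16, 8] -> [0, 16, 8]
col 1: [64, 16, 2] -> [64, 16, 2]
col 2: [8, 2, 0] -> [0, 8, 2]

Answer:  0 64  0
16 16  8
 8  2  2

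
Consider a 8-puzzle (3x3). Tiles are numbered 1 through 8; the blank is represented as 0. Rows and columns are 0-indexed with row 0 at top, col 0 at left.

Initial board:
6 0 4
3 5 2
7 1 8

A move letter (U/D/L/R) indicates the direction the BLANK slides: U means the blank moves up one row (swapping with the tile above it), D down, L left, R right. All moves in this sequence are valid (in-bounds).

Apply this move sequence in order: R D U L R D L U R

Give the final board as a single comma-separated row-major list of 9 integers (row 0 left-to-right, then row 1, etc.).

Answer: 6, 2, 0, 3, 4, 5, 7, 1, 8

Derivation:
After move 1 (R):
6 4 0
3 5 2
7 1 8

After move 2 (D):
6 4 2
3 5 0
7 1 8

After move 3 (U):
6 4 0
3 5 2
7 1 8

After move 4 (L):
6 0 4
3 5 2
7 1 8

After move 5 (R):
6 4 0
3 5 2
7 1 8

After move 6 (D):
6 4 2
3 5 0
7 1 8

After move 7 (L):
6 4 2
3 0 5
7 1 8

After move 8 (U):
6 0 2
3 4 5
7 1 8

After move 9 (R):
6 2 0
3 4 5
7 1 8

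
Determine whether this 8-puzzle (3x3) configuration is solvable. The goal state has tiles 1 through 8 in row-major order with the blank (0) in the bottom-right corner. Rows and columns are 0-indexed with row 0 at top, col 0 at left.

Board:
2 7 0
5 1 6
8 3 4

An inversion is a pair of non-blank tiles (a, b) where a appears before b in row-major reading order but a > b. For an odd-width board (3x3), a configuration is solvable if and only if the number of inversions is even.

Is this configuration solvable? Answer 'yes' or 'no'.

Inversions (pairs i<j in row-major order where tile[i] > tile[j] > 0): 13
13 is odd, so the puzzle is not solvable.

Answer: no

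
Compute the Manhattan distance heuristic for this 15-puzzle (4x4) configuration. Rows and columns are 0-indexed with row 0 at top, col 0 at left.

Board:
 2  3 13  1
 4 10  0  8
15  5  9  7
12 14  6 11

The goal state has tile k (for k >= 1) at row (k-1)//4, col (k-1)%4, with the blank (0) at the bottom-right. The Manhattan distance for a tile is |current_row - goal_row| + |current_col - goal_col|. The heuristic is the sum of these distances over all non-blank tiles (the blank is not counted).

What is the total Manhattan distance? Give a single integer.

Answer: 33

Derivation:
Tile 2: at (0,0), goal (0,1), distance |0-0|+|0-1| = 1
Tile 3: at (0,1), goal (0,2), distance |0-0|+|1-2| = 1
Tile 13: at (0,2), goal (3,0), distance |0-3|+|2-0| = 5
Tile 1: at (0,3), goal (0,0), distance |0-0|+|3-0| = 3
Tile 4: at (1,0), goal (0,3), distance |1-0|+|0-3| = 4
Tile 10: at (1,1), goal (2,1), distance |1-2|+|1-1| = 1
Tile 8: at (1,3), goal (1,3), distance |1-1|+|3-3| = 0
Tile 15: at (2,0), goal (3,2), distance |2-3|+|0-2| = 3
Tile 5: at (2,1), goal (1,0), distance |2-1|+|1-0| = 2
Tile 9: at (2,2), goal (2,0), distance |2-2|+|2-0| = 2
Tile 7: at (2,3), goal (1,2), distance |2-1|+|3-2| = 2
Tile 12: at (3,0), goal (2,3), distance |3-2|+|0-3| = 4
Tile 14: at (3,1), goal (3,1), distance |3-3|+|1-1| = 0
Tile 6: at (3,2), goal (1,1), distance |3-1|+|2-1| = 3
Tile 11: at (3,3), goal (2,2), distance |3-2|+|3-2| = 2
Sum: 1 + 1 + 5 + 3 + 4 + 1 + 0 + 3 + 2 + 2 + 2 + 4 + 0 + 3 + 2 = 33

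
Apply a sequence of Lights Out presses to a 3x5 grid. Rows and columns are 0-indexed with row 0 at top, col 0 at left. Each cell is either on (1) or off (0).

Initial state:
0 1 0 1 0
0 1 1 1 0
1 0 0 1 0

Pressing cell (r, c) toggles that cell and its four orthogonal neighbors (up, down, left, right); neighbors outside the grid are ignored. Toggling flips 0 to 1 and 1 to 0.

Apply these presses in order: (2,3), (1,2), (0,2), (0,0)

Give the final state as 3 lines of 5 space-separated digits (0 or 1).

Answer: 1 1 0 0 0
1 0 1 1 0
1 0 0 0 1

Derivation:
After press 1 at (2,3):
0 1 0 1 0
0 1 1 0 0
1 0 1 0 1

After press 2 at (1,2):
0 1 1 1 0
0 0 0 1 0
1 0 0 0 1

After press 3 at (0,2):
0 0 0 0 0
0 0 1 1 0
1 0 0 0 1

After press 4 at (0,0):
1 1 0 0 0
1 0 1 1 0
1 0 0 0 1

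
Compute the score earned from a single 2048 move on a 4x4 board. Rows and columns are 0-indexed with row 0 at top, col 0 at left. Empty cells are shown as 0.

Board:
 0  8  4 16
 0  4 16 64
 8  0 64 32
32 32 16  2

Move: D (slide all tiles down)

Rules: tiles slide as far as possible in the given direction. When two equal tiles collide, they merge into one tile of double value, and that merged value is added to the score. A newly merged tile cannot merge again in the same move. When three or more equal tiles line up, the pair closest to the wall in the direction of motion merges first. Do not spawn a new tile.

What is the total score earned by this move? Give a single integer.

Slide down:
col 0: [0, 0, 8, 32] -> [0, 0, 8, 32]  score +0 (running 0)
col 1: [8, 4, 0, 32] -> [0, 8, 4, 32]  score +0 (running 0)
col 2: [4, 16, 64, 16] -> [4, 16, 64, 16]  score +0 (running 0)
col 3: [16, 64, 32, 2] -> [16, 64, 32, 2]  score +0 (running 0)
Board after move:
 0  0  4 16
 0  8 16 64
 8  4 64 32
32 32 16  2

Answer: 0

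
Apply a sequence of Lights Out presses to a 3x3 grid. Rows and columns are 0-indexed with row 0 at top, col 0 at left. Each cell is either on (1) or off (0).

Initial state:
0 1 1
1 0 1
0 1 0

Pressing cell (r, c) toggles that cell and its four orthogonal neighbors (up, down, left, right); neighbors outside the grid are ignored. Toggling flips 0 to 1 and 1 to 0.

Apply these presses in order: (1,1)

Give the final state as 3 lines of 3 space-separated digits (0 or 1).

Answer: 0 0 1
0 1 0
0 0 0

Derivation:
After press 1 at (1,1):
0 0 1
0 1 0
0 0 0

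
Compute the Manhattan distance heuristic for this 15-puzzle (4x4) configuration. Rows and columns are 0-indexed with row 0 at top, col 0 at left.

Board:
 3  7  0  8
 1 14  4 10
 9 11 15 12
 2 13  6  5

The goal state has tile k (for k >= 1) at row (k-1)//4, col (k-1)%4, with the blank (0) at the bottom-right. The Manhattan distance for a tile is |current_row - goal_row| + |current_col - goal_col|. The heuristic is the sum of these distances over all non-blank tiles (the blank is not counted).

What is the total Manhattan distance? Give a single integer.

Answer: 28

Derivation:
Tile 3: (0,0)->(0,2) = 2
Tile 7: (0,1)->(1,2) = 2
Tile 8: (0,3)->(1,3) = 1
Tile 1: (1,0)->(0,0) = 1
Tile 14: (1,1)->(3,1) = 2
Tile 4: (1,2)->(0,3) = 2
Tile 10: (1,3)->(2,1) = 3
Tile 9: (2,0)->(2,0) = 0
Tile 11: (2,1)->(2,2) = 1
Tile 15: (2,2)->(3,2) = 1
Tile 12: (2,3)->(2,3) = 0
Tile 2: (3,0)->(0,1) = 4
Tile 13: (3,1)->(3,0) = 1
Tile 6: (3,2)->(1,1) = 3
Tile 5: (3,3)->(1,0) = 5
Sum: 2 + 2 + 1 + 1 + 2 + 2 + 3 + 0 + 1 + 1 + 0 + 4 + 1 + 3 + 5 = 28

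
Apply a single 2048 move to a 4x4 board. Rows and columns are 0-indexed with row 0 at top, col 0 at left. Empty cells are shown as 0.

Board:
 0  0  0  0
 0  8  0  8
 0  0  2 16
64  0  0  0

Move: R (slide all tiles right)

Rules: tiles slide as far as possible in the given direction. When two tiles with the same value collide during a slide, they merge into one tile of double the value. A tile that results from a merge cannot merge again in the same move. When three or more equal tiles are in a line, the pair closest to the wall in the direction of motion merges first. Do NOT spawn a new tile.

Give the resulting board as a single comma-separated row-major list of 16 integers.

Slide right:
row 0: [0, 0, 0, 0] -> [0, 0, 0, 0]
row 1: [0, 8, 0, 8] -> [0, 0, 0, 16]
row 2: [0, 0, 2, 16] -> [0, 0, 2, 16]
row 3: [64, 0, 0, 0] -> [0, 0, 0, 64]

Answer: 0, 0, 0, 0, 0, 0, 0, 16, 0, 0, 2, 16, 0, 0, 0, 64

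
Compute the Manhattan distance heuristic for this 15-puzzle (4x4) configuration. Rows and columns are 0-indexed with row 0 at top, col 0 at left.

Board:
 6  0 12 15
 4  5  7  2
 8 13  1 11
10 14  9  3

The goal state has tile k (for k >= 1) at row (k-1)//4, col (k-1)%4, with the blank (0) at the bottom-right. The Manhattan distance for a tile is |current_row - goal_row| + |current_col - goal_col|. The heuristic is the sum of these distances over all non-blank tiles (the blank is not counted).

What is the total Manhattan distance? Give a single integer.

Answer: 37

Derivation:
Tile 6: (0,0)->(1,1) = 2
Tile 12: (0,2)->(2,3) = 3
Tile 15: (0,3)->(3,2) = 4
Tile 4: (1,0)->(0,3) = 4
Tile 5: (1,1)->(1,0) = 1
Tile 7: (1,2)->(1,2) = 0
Tile 2: (1,3)->(0,1) = 3
Tile 8: (2,0)->(1,3) = 4
Tile 13: (2,1)->(3,0) = 2
Tile 1: (2,2)->(0,0) = 4
Tile 11: (2,3)->(2,2) = 1
Tile 10: (3,0)->(2,1) = 2
Tile 14: (3,1)->(3,1) = 0
Tile 9: (3,2)->(2,0) = 3
Tile 3: (3,3)->(0,2) = 4
Sum: 2 + 3 + 4 + 4 + 1 + 0 + 3 + 4 + 2 + 4 + 1 + 2 + 0 + 3 + 4 = 37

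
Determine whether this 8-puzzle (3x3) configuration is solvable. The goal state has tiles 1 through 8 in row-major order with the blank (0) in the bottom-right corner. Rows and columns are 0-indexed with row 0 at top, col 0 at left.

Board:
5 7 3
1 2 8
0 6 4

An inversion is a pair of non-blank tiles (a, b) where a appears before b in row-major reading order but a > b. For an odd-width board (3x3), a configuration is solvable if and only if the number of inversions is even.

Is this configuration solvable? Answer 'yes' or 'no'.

Answer: yes

Derivation:
Inversions (pairs i<j in row-major order where tile[i] > tile[j] > 0): 14
14 is even, so the puzzle is solvable.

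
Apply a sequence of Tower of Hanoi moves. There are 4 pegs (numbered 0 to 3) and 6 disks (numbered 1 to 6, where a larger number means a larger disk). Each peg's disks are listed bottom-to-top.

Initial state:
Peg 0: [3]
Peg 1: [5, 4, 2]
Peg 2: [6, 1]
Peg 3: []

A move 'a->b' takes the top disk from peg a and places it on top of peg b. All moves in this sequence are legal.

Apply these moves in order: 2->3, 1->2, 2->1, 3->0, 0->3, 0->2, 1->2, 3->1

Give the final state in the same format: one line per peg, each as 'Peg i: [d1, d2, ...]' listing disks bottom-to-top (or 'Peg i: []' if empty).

Answer: Peg 0: []
Peg 1: [5, 4, 1]
Peg 2: [6, 3, 2]
Peg 3: []

Derivation:
After move 1 (2->3):
Peg 0: [3]
Peg 1: [5, 4, 2]
Peg 2: [6]
Peg 3: [1]

After move 2 (1->2):
Peg 0: [3]
Peg 1: [5, 4]
Peg 2: [6, 2]
Peg 3: [1]

After move 3 (2->1):
Peg 0: [3]
Peg 1: [5, 4, 2]
Peg 2: [6]
Peg 3: [1]

After move 4 (3->0):
Peg 0: [3, 1]
Peg 1: [5, 4, 2]
Peg 2: [6]
Peg 3: []

After move 5 (0->3):
Peg 0: [3]
Peg 1: [5, 4, 2]
Peg 2: [6]
Peg 3: [1]

After move 6 (0->2):
Peg 0: []
Peg 1: [5, 4, 2]
Peg 2: [6, 3]
Peg 3: [1]

After move 7 (1->2):
Peg 0: []
Peg 1: [5, 4]
Peg 2: [6, 3, 2]
Peg 3: [1]

After move 8 (3->1):
Peg 0: []
Peg 1: [5, 4, 1]
Peg 2: [6, 3, 2]
Peg 3: []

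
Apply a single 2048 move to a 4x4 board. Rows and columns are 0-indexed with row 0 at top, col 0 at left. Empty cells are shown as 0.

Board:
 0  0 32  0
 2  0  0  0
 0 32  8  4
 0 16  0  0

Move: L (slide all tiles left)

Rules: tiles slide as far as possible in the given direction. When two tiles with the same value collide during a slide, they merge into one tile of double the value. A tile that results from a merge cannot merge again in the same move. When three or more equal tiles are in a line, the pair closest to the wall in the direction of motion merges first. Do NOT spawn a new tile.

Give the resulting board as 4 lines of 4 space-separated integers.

Answer: 32  0  0  0
 2  0  0  0
32  8  4  0
16  0  0  0

Derivation:
Slide left:
row 0: [0, 0, 32, 0] -> [32, 0, 0, 0]
row 1: [2, 0, 0, 0] -> [2, 0, 0, 0]
row 2: [0, 32, 8, 4] -> [32, 8, 4, 0]
row 3: [0, 16, 0, 0] -> [16, 0, 0, 0]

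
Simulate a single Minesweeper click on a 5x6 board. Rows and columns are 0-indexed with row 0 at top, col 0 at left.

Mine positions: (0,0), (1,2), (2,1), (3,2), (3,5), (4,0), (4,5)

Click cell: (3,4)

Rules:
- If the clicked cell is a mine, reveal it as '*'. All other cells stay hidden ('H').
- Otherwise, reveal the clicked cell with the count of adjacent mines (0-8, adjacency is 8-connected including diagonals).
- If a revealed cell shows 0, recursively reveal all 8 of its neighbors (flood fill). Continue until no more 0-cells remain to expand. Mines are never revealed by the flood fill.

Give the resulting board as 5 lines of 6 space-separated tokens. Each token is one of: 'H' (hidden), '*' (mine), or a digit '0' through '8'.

H H H H H H
H H H H H H
H H H H H H
H H H H 2 H
H H H H H H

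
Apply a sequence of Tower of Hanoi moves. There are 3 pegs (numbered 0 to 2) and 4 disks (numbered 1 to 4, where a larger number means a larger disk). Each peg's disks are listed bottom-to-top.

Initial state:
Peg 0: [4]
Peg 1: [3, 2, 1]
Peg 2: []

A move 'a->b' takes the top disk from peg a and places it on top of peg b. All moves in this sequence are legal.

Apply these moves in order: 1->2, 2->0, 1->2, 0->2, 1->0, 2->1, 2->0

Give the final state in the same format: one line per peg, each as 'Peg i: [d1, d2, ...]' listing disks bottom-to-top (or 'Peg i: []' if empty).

Answer: Peg 0: [4, 3, 2]
Peg 1: [1]
Peg 2: []

Derivation:
After move 1 (1->2):
Peg 0: [4]
Peg 1: [3, 2]
Peg 2: [1]

After move 2 (2->0):
Peg 0: [4, 1]
Peg 1: [3, 2]
Peg 2: []

After move 3 (1->2):
Peg 0: [4, 1]
Peg 1: [3]
Peg 2: [2]

After move 4 (0->2):
Peg 0: [4]
Peg 1: [3]
Peg 2: [2, 1]

After move 5 (1->0):
Peg 0: [4, 3]
Peg 1: []
Peg 2: [2, 1]

After move 6 (2->1):
Peg 0: [4, 3]
Peg 1: [1]
Peg 2: [2]

After move 7 (2->0):
Peg 0: [4, 3, 2]
Peg 1: [1]
Peg 2: []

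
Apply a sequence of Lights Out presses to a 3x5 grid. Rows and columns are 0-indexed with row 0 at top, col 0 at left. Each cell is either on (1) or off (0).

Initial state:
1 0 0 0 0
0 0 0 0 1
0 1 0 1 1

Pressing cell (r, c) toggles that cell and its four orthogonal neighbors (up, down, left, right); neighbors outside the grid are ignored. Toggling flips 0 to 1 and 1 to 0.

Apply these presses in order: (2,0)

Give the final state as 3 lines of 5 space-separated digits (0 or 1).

Answer: 1 0 0 0 0
1 0 0 0 1
1 0 0 1 1

Derivation:
After press 1 at (2,0):
1 0 0 0 0
1 0 0 0 1
1 0 0 1 1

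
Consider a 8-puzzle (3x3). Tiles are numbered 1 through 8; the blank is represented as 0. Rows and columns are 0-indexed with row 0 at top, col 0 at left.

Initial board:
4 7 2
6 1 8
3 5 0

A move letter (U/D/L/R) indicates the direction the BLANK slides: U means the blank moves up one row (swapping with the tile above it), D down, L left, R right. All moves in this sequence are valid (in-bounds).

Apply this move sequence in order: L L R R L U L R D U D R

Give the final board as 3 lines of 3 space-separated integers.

Answer: 4 7 2
6 1 8
3 5 0

Derivation:
After move 1 (L):
4 7 2
6 1 8
3 0 5

After move 2 (L):
4 7 2
6 1 8
0 3 5

After move 3 (R):
4 7 2
6 1 8
3 0 5

After move 4 (R):
4 7 2
6 1 8
3 5 0

After move 5 (L):
4 7 2
6 1 8
3 0 5

After move 6 (U):
4 7 2
6 0 8
3 1 5

After move 7 (L):
4 7 2
0 6 8
3 1 5

After move 8 (R):
4 7 2
6 0 8
3 1 5

After move 9 (D):
4 7 2
6 1 8
3 0 5

After move 10 (U):
4 7 2
6 0 8
3 1 5

After move 11 (D):
4 7 2
6 1 8
3 0 5

After move 12 (R):
4 7 2
6 1 8
3 5 0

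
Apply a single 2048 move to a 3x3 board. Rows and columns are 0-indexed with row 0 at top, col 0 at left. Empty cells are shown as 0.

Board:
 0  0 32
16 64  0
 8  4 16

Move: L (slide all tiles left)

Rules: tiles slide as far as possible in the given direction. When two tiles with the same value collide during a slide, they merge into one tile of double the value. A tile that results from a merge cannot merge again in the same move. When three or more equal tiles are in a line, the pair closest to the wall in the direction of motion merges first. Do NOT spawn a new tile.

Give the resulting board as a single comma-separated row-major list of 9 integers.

Answer: 32, 0, 0, 16, 64, 0, 8, 4, 16

Derivation:
Slide left:
row 0: [0, 0, 32] -> [32, 0, 0]
row 1: [16, 64, 0] -> [16, 64, 0]
row 2: [8, 4, 16] -> [8, 4, 16]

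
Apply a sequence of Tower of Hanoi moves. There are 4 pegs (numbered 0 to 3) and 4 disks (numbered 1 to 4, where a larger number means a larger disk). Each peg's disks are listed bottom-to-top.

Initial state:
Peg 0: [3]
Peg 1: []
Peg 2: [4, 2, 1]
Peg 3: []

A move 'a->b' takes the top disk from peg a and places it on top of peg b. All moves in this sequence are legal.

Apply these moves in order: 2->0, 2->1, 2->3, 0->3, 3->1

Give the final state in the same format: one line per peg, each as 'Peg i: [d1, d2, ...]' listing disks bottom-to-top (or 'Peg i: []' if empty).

Answer: Peg 0: [3]
Peg 1: [2, 1]
Peg 2: []
Peg 3: [4]

Derivation:
After move 1 (2->0):
Peg 0: [3, 1]
Peg 1: []
Peg 2: [4, 2]
Peg 3: []

After move 2 (2->1):
Peg 0: [3, 1]
Peg 1: [2]
Peg 2: [4]
Peg 3: []

After move 3 (2->3):
Peg 0: [3, 1]
Peg 1: [2]
Peg 2: []
Peg 3: [4]

After move 4 (0->3):
Peg 0: [3]
Peg 1: [2]
Peg 2: []
Peg 3: [4, 1]

After move 5 (3->1):
Peg 0: [3]
Peg 1: [2, 1]
Peg 2: []
Peg 3: [4]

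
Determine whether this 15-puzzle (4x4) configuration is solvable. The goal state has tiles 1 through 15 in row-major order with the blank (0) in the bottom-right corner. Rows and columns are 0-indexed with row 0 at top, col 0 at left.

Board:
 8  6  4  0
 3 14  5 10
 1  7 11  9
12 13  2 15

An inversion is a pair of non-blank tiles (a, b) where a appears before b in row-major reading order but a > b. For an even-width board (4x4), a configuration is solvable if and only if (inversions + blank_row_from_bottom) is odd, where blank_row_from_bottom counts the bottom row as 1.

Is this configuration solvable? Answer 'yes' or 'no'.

Answer: no

Derivation:
Inversions: 38
Blank is in row 0 (0-indexed from top), which is row 4 counting from the bottom (bottom = 1).
38 + 4 = 42, which is even, so the puzzle is not solvable.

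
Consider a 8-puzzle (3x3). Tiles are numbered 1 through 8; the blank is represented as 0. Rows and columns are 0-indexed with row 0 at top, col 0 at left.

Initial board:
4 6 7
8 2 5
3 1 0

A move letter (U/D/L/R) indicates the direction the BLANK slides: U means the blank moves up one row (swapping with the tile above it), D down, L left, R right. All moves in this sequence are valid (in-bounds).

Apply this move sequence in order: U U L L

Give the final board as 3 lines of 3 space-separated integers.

After move 1 (U):
4 6 7
8 2 0
3 1 5

After move 2 (U):
4 6 0
8 2 7
3 1 5

After move 3 (L):
4 0 6
8 2 7
3 1 5

After move 4 (L):
0 4 6
8 2 7
3 1 5

Answer: 0 4 6
8 2 7
3 1 5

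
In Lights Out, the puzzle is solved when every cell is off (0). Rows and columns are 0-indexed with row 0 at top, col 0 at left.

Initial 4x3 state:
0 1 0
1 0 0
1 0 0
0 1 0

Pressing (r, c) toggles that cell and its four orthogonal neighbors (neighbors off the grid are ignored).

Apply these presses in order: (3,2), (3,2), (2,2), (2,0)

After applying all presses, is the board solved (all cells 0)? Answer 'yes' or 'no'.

Answer: no

Derivation:
After press 1 at (3,2):
0 1 0
1 0 0
1 0 1
0 0 1

After press 2 at (3,2):
0 1 0
1 0 0
1 0 0
0 1 0

After press 3 at (2,2):
0 1 0
1 0 1
1 1 1
0 1 1

After press 4 at (2,0):
0 1 0
0 0 1
0 0 1
1 1 1

Lights still on: 6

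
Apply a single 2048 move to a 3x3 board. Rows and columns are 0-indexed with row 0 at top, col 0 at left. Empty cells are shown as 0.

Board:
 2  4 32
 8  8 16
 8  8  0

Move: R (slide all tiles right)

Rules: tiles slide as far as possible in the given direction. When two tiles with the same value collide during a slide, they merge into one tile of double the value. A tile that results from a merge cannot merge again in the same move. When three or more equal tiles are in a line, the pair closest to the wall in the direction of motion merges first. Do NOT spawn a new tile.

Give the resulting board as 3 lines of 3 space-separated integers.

Answer:  2  4 32
 0 16 16
 0  0 16

Derivation:
Slide right:
row 0: [2, 4, 32] -> [2, 4, 32]
row 1: [8, 8, 16] -> [0, 16, 16]
row 2: [8, 8, 0] -> [0, 0, 16]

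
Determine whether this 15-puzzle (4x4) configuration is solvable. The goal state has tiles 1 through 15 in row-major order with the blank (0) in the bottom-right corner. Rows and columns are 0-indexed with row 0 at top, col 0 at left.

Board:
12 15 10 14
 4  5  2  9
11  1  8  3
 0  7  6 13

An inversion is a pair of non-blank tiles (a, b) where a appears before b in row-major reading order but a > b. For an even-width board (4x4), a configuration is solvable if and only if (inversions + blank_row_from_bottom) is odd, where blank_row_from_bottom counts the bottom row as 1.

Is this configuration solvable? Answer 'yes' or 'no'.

Answer: no

Derivation:
Inversions: 65
Blank is in row 3 (0-indexed from top), which is row 1 counting from the bottom (bottom = 1).
65 + 1 = 66, which is even, so the puzzle is not solvable.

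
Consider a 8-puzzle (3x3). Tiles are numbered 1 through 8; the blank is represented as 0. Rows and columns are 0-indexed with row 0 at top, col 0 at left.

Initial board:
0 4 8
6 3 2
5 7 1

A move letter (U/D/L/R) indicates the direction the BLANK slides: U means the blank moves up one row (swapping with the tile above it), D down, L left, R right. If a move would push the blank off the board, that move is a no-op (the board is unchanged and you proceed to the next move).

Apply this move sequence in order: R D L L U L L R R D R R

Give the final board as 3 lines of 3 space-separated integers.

After move 1 (R):
4 0 8
6 3 2
5 7 1

After move 2 (D):
4 3 8
6 0 2
5 7 1

After move 3 (L):
4 3 8
0 6 2
5 7 1

After move 4 (L):
4 3 8
0 6 2
5 7 1

After move 5 (U):
0 3 8
4 6 2
5 7 1

After move 6 (L):
0 3 8
4 6 2
5 7 1

After move 7 (L):
0 3 8
4 6 2
5 7 1

After move 8 (R):
3 0 8
4 6 2
5 7 1

After move 9 (R):
3 8 0
4 6 2
5 7 1

After move 10 (D):
3 8 2
4 6 0
5 7 1

After move 11 (R):
3 8 2
4 6 0
5 7 1

After move 12 (R):
3 8 2
4 6 0
5 7 1

Answer: 3 8 2
4 6 0
5 7 1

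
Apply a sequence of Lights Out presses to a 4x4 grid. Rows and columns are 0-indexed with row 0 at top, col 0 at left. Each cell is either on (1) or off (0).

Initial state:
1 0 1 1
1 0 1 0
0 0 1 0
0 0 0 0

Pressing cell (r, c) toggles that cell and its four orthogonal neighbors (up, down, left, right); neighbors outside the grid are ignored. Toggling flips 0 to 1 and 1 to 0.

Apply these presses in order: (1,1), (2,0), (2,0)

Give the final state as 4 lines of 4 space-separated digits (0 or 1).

Answer: 1 1 1 1
0 1 0 0
0 1 1 0
0 0 0 0

Derivation:
After press 1 at (1,1):
1 1 1 1
0 1 0 0
0 1 1 0
0 0 0 0

After press 2 at (2,0):
1 1 1 1
1 1 0 0
1 0 1 0
1 0 0 0

After press 3 at (2,0):
1 1 1 1
0 1 0 0
0 1 1 0
0 0 0 0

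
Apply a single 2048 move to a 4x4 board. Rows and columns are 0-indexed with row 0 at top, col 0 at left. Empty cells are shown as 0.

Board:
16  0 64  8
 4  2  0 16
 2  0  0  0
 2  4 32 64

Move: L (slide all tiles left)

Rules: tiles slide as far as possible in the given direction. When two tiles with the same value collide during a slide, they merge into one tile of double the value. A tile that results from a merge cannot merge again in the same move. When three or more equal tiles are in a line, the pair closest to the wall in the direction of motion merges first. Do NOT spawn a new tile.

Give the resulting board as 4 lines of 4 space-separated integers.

Slide left:
row 0: [16, 0, 64, 8] -> [16, 64, 8, 0]
row 1: [4, 2, 0, 16] -> [4, 2, 16, 0]
row 2: [2, 0, 0, 0] -> [2, 0, 0, 0]
row 3: [2, 4, 32, 64] -> [2, 4, 32, 64]

Answer: 16 64  8  0
 4  2 16  0
 2  0  0  0
 2  4 32 64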